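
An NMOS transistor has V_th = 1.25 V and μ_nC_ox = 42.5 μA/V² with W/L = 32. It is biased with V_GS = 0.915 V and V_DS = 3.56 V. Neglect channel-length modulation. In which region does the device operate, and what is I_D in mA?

V_GS = 0.915 V < V_th = 1.25 V, so the transistor is in cutoff.

Cutoff; I_D = 0 mA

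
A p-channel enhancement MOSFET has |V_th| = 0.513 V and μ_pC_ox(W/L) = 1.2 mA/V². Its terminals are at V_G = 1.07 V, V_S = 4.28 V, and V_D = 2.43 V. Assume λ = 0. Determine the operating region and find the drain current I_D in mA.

Triode; I_D = 3.93 mA

V_SG = V_S − V_G = 4.28 − 1.07 = 3.21 V; V_SD = V_S − V_D = 4.28 − 2.43 = 1.85 V.
V_ov = V_SG − |V_th| = 3.21 − 0.513 = 2.7 V.
Since V_SD = 1.85 V < V_ov = 2.7 V, the device is in the triode region.
I_D = k_p [V_ov · V_SD − ½ V_SD²] = 1.2 × [2.7 × 1.85 − 0.5 × 1.85²] = 3.93 mA.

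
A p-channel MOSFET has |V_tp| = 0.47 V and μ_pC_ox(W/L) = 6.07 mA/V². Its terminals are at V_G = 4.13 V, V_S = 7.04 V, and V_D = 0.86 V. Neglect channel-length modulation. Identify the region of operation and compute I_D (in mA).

Saturation; I_D = 18.1 mA

V_SG = V_S − V_G = 7.04 − 4.13 = 2.91 V; V_SD = V_S − V_D = 7.04 − 0.86 = 6.18 V.
V_ov = V_SG − |V_tp| = 2.91 − 0.47 = 2.44 V.
Since V_SD = 6.18 V ≥ V_ov = 2.44 V, the device is in saturation.
I_D = ½ k_p V_ov² = 0.5 × 6.07 × 2.44² = 18.1 mA.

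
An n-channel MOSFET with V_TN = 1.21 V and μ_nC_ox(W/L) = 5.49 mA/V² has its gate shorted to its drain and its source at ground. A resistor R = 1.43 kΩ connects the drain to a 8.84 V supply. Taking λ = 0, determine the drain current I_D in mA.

I_D = 4.45 mA

With gate tied to drain, V_GS = V_DS ≥ V_GS − V_TN, so the device is in saturation.
KCL at the drain: ½ k_n (V_GS − V_TN)² = (V_DD − V_GS)/R.
Let x = V_GS − 1.21. Then 3.93 x² + x − 7.63 = 0, giving x = 1.27 V (positive root), so V_GS = 2.48 V.
I_D = (V_DD − V_GS)/R = (8.84 − 2.48) / 1.43 = 4.45 mA.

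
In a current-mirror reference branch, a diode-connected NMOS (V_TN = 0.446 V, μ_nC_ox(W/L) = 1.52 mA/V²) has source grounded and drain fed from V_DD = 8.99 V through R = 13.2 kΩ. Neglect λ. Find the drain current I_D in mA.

I_D = 0.581 mA

With gate tied to drain, V_GS = V_DS ≥ V_GS − V_TN, so the device is in saturation.
KCL at the drain: ½ k_n (V_GS − V_TN)² = (V_DD − V_GS)/R.
Let x = V_GS − 0.446. Then 10 x² + x − 8.544 = 0, giving x = 0.874 V (positive root), so V_GS = 1.32 V.
I_D = (V_DD − V_GS)/R = (8.99 − 1.32) / 13.2 = 0.581 mA.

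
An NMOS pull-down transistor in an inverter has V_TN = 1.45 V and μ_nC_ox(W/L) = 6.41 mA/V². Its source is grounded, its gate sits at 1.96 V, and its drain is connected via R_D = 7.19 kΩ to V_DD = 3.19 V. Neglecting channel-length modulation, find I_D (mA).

I_D = 0.423 mA

V_GS = V_G = 1.96 V, so V_ov = 1.96 − 1.45 = 0.51 V.
Assume saturation: I_D = ½ k_n V_ov² = 0.5 × 6.41 × 0.51² = 0.834 mA, giving V_DS = V_DD − I_D R_D = 3.19 − 0.834 × 7.19 = -2.8 V.
But -2.8 V < V_ov = 0.51 V, so the device is actually in triode.
In triode I_D = k_n[V_ov V_DS − ½ V_DS²] and I_D = (V_DD − V_DS)/R_D. Equating: 23 V_DS² − 24.5 V_DS + 3.19 = 0, giving V_DS = 0.152 V (the root below V_ov).
I_D = (3.19 − 0.152) / 7.19 = 0.423 mA.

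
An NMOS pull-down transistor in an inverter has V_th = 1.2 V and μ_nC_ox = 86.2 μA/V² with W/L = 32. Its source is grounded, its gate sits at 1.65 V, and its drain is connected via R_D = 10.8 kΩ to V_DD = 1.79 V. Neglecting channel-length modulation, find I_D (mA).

I_D = 0.152 mA

V_GS = V_G = 1.65 V, so V_ov = 1.65 − 1.2 = 0.45 V.
k_n = μ_nC_ox · (W/L) = 2.758 mA/V².
Assume saturation: I_D = ½ k_n V_ov² = 0.5 × 2.758 × 0.45² = 0.279 mA, giving V_DS = V_DD − I_D R_D = 1.79 − 0.279 × 10.8 = -1.23 V.
But -1.23 V < V_ov = 0.45 V, so the device is actually in triode.
In triode I_D = k_n[V_ov V_DS − ½ V_DS²] and I_D = (V_DD − V_DS)/R_D. Equating: 14.9 V_DS² − 14.41 V_DS + 1.79 = 0, giving V_DS = 0.146 V (the root below V_ov).
I_D = (1.79 − 0.146) / 10.8 = 0.152 mA.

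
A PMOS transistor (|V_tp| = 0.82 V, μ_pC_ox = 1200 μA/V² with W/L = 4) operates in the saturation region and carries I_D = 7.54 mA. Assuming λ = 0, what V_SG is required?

k_p = μ_pC_ox · (W/L) = 4.8 mA/V².
In saturation I_D = ½ k_p (V_SG − |V_tp|)², so V_SG − |V_tp| = √(2 I_D / k_p) = √(2 × 7.54 / 4.8) = 1.77 V.
V_SG = 0.82 + 1.77 = 2.59 V.

V_SG = 2.59 V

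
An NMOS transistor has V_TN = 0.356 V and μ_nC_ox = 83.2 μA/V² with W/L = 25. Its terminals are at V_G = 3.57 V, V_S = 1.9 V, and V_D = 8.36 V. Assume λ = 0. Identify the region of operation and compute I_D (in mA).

Saturation; I_D = 1.80 mA

V_GS = V_G − V_S = 3.57 − 1.9 = 1.67 V; V_DS = V_D − V_S = 8.36 − 1.9 = 6.46 V.
k_n = μ_nC_ox · (W/L) = 2.08 mA/V².
V_ov = V_GS − V_TN = 1.67 − 0.356 = 1.31 V.
Since V_DS = 6.46 V ≥ V_ov = 1.31 V, the device is in saturation.
I_D = ½ k_n V_ov² = 0.5 × 2.08 × 1.31² = 1.8 mA.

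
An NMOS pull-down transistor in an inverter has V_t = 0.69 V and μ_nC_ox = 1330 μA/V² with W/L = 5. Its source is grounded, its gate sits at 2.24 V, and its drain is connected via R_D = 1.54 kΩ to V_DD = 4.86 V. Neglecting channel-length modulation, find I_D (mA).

I_D = 2.95 mA

V_GS = V_G = 2.24 V, so V_ov = 2.24 − 0.69 = 1.55 V.
k_n = μ_nC_ox · (W/L) = 6.65 mA/V².
Assume saturation: I_D = ½ k_n V_ov² = 0.5 × 6.65 × 1.55² = 7.99 mA, giving V_DS = V_DD − I_D R_D = 4.86 − 7.99 × 1.54 = -7.44 V.
But -7.44 V < V_ov = 1.55 V, so the device is actually in triode.
In triode I_D = k_n[V_ov V_DS − ½ V_DS²] and I_D = (V_DD − V_DS)/R_D. Equating: 5.12 V_DS² − 16.87 V_DS + 4.86 = 0, giving V_DS = 0.319 V (the root below V_ov).
I_D = (4.86 − 0.319) / 1.54 = 2.95 mA.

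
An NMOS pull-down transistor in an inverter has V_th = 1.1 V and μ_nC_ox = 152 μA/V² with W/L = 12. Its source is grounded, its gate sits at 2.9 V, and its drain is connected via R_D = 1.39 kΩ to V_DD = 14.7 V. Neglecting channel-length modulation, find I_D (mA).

V_GS = V_G = 2.9 V, so V_ov = 2.9 − 1.1 = 1.8 V.
k_n = μ_nC_ox · (W/L) = 1.824 mA/V².
Assume saturation: I_D = ½ k_n V_ov² = 0.5 × 1.824 × 1.8² = 2.95 mA, giving V_DS = V_DD − I_D R_D = 14.7 − 2.95 × 1.39 = 10.6 V.
V_DS = 10.6 V ≥ V_ov = 1.8 V, confirming saturation.

I_D = 2.95 mA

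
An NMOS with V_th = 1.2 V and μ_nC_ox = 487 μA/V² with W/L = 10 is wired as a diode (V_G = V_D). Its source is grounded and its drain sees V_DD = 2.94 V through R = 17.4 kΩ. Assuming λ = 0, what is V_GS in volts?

V_GS = 1.39 V

With gate tied to drain, V_GS = V_DS ≥ V_GS − V_th, so the device is in saturation.
k_n = μ_nC_ox · (W/L) = 4.87 mA/V².
KCL at the drain: ½ k_n (V_GS − V_th)² = (V_DD − V_GS)/R.
Let x = V_GS − 1.2. Then 42.4 x² + x − 1.74 = 0, giving x = 0.191 V (positive root), so V_GS = 1.39 V.
I_D = (V_DD − V_GS)/R = (2.94 − 1.39) / 17.4 = 0.089 mA.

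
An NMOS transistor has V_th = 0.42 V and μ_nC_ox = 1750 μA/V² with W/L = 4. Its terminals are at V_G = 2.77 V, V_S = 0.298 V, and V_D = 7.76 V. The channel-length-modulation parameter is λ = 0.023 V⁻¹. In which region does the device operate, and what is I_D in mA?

V_GS = V_G − V_S = 2.77 − 0.298 = 2.47 V; V_DS = V_D − V_S = 7.76 − 0.298 = 7.46 V.
k_n = μ_nC_ox · (W/L) = 7 mA/V².
V_ov = V_GS − V_th = 2.47 − 0.42 = 2.05 V.
Since V_DS = 7.46 V ≥ V_ov = 2.05 V, the device is in saturation.
I_D = ½ k_n V_ov² (1 + λ V_DS) = 0.5 × 7 × 2.05² × (1 + 0.023 × 7.46) = 17.3 mA.

Saturation; I_D = 17.3 mA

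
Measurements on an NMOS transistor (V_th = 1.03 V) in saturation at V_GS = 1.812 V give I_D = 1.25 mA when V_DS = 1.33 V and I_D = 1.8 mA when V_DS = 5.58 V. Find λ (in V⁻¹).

λ = 0.120 V⁻¹

With V_GS fixed, I_D ∝ (1 + λ V_DS) in saturation, so I_D2/I_D1 = (1 + λ V_DS2)/(1 + λ V_DS1).
1.8/1.25 = 1.44 = (1 + 5.58 λ)/(1 + 1.33 λ).
Solving: λ (I_D1 V_DS2 − I_D2 V_DS1) = I_D2 − I_D1, so λ = (1.8 − 1.25) / (1.25 × 5.58 − 1.8 × 1.33) = 0.55 / 4.58 = 0.12 V⁻¹.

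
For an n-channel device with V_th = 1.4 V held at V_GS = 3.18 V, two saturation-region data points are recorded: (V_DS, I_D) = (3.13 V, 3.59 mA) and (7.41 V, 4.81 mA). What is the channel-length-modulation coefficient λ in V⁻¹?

With V_GS fixed, I_D ∝ (1 + λ V_DS) in saturation, so I_D2/I_D1 = (1 + λ V_DS2)/(1 + λ V_DS1).
4.81/3.59 = 1.34 = (1 + 7.41 λ)/(1 + 3.13 λ).
Solving: λ (I_D1 V_DS2 − I_D2 V_DS1) = I_D2 − I_D1, so λ = (4.81 − 3.59) / (3.59 × 7.41 − 4.81 × 3.13) = 1.22 / 11.5 = 0.106 V⁻¹.

λ = 0.106 V⁻¹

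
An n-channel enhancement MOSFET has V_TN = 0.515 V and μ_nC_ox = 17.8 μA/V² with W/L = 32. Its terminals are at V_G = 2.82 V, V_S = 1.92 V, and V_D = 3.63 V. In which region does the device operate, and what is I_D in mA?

Saturation; I_D = 0.0422 mA

V_GS = V_G − V_S = 2.82 − 1.92 = 0.9 V; V_DS = V_D − V_S = 3.63 − 1.92 = 1.71 V.
k_n = μ_nC_ox · (W/L) = 0.5696 mA/V².
V_ov = V_GS − V_TN = 0.9 − 0.515 = 0.385 V.
Since V_DS = 1.71 V ≥ V_ov = 0.385 V, the device is in saturation.
I_D = ½ k_n V_ov² = 0.5 × 0.5696 × 0.385² = 0.0422 mA.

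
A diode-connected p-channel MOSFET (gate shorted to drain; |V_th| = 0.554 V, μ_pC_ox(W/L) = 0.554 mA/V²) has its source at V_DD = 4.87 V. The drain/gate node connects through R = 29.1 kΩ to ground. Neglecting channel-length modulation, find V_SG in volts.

With gate tied to drain, V_SG = V_SD ≥ V_SG − |V_th|, so the device is in saturation.
KCL at the drain: ½ k_p (V_SG − |V_th|)² = (V_DD − V_SG)/R.
Let x = V_SG − 0.554. Then 8.06 x² + x − 4.316 = 0, giving x = 0.672 V (positive root), so V_SG = 1.23 V.
I_D = (V_DD − V_SG)/R = (4.87 − 1.23) / 29.1 = 0.125 mA.

V_SG = 1.23 V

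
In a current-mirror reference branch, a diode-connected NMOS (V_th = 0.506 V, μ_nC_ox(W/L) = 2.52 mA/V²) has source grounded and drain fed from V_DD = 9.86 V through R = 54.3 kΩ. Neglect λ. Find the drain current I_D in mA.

With gate tied to drain, V_GS = V_DS ≥ V_GS − V_th, so the device is in saturation.
KCL at the drain: ½ k_n (V_GS − V_th)² = (V_DD − V_GS)/R.
Let x = V_GS − 0.506. Then 68.4 x² + x − 9.354 = 0, giving x = 0.363 V (positive root), so V_GS = 0.869 V.
I_D = (V_DD − V_GS)/R = (9.86 − 0.869) / 54.3 = 0.166 mA.

I_D = 0.166 mA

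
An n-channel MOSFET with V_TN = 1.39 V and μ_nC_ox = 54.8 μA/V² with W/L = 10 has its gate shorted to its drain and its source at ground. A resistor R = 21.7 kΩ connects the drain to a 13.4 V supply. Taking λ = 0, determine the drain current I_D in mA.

I_D = 0.492 mA

With gate tied to drain, V_GS = V_DS ≥ V_GS − V_TN, so the device is in saturation.
k_n = μ_nC_ox · (W/L) = 0.548 mA/V².
KCL at the drain: ½ k_n (V_GS − V_TN)² = (V_DD − V_GS)/R.
Let x = V_GS − 1.39. Then 5.95 x² + x − 12.01 = 0, giving x = 1.34 V (positive root), so V_GS = 2.73 V.
I_D = (V_DD − V_GS)/R = (13.4 − 2.73) / 21.7 = 0.492 mA.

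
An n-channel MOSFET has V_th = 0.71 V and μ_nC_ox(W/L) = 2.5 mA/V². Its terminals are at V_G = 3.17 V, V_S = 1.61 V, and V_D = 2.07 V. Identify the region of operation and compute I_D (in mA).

Triode; I_D = 0.713 mA

V_GS = V_G − V_S = 3.17 − 1.61 = 1.56 V; V_DS = V_D − V_S = 2.07 − 1.61 = 0.46 V.
V_ov = V_GS − V_th = 1.56 − 0.71 = 0.85 V.
Since V_DS = 0.46 V < V_ov = 0.85 V, the device is in the triode region.
I_D = k_n [V_ov · V_DS − ½ V_DS²] = 2.5 × [0.85 × 0.46 − 0.5 × 0.46²] = 0.713 mA.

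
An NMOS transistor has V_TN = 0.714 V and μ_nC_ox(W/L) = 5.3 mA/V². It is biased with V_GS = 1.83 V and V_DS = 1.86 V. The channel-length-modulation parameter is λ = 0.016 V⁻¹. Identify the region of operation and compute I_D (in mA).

Saturation; I_D = 3.40 mA

V_ov = V_GS − V_TN = 1.83 − 0.714 = 1.12 V.
Since V_DS = 1.86 V ≥ V_ov = 1.12 V, the device is in saturation.
I_D = ½ k_n V_ov² (1 + λ V_DS) = 0.5 × 5.3 × 1.12² × (1 + 0.016 × 1.86) = 3.4 mA.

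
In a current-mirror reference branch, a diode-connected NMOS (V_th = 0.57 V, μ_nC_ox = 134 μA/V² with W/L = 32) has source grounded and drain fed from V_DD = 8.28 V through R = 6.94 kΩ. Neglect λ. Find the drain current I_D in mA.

I_D = 1.01 mA

With gate tied to drain, V_GS = V_DS ≥ V_GS − V_th, so the device is in saturation.
k_n = μ_nC_ox · (W/L) = 4.288 mA/V².
KCL at the drain: ½ k_n (V_GS − V_th)² = (V_DD − V_GS)/R.
Let x = V_GS − 0.57. Then 14.9 x² + x − 7.71 = 0, giving x = 0.687 V (positive root), so V_GS = 1.26 V.
I_D = (V_DD − V_GS)/R = (8.28 − 1.26) / 6.94 = 1.01 mA.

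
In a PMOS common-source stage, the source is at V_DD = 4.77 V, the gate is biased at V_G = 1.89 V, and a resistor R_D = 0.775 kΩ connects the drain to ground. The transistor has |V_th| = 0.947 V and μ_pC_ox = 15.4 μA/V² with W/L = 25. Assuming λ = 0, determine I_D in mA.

I_D = 0.719 mA

V_SG = V_DD − V_G = 4.77 − 1.89 = 2.88 V, so V_ov = 2.88 − 0.947 = 1.93 V.
k_p = μ_pC_ox · (W/L) = 0.385 mA/V².
Assume saturation: I_D = ½ k_p V_ov² = 0.5 × 0.385 × 1.93² = 0.719 mA, giving V_SD = V_DD − I_D R_D = 4.77 − 0.719 × 0.775 = 4.21 V.
V_SD = 4.21 V ≥ V_ov = 1.93 V, confirming saturation.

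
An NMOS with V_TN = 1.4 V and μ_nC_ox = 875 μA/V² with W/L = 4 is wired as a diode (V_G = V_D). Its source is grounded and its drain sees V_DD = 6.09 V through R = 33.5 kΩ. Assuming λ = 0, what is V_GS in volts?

V_GS = 1.67 V

With gate tied to drain, V_GS = V_DS ≥ V_GS − V_TN, so the device is in saturation.
k_n = μ_nC_ox · (W/L) = 3.5 mA/V².
KCL at the drain: ½ k_n (V_GS − V_TN)² = (V_DD − V_GS)/R.
Let x = V_GS − 1.4. Then 58.6 x² + x − 4.69 = 0, giving x = 0.274 V (positive root), so V_GS = 1.67 V.
I_D = (V_DD − V_GS)/R = (6.09 − 1.67) / 33.5 = 0.132 mA.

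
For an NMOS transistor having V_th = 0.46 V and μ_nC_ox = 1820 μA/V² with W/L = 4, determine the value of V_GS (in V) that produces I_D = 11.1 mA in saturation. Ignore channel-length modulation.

V_GS = 2.21 V

k_n = μ_nC_ox · (W/L) = 7.28 mA/V².
In saturation I_D = ½ k_n (V_GS − V_th)², so V_GS − V_th = √(2 I_D / k_n) = √(2 × 11.1 / 7.28) = 1.75 V.
V_GS = 0.46 + 1.75 = 2.21 V.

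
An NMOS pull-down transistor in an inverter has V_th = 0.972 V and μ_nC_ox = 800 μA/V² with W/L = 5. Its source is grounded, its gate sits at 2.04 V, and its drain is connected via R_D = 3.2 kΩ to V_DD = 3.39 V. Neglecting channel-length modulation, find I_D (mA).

I_D = 0.978 mA

V_GS = V_G = 2.04 V, so V_ov = 2.04 − 0.972 = 1.07 V.
k_n = μ_nC_ox · (W/L) = 4 mA/V².
Assume saturation: I_D = ½ k_n V_ov² = 0.5 × 4 × 1.07² = 2.28 mA, giving V_DS = V_DD − I_D R_D = 3.39 − 2.28 × 3.2 = -3.91 V.
But -3.91 V < V_ov = 1.07 V, so the device is actually in triode.
In triode I_D = k_n[V_ov V_DS − ½ V_DS²] and I_D = (V_DD − V_DS)/R_D. Equating: 6.4 V_DS² − 14.67 V_DS + 3.39 = 0, giving V_DS = 0.261 V (the root below V_ov).
I_D = (3.39 − 0.261) / 3.2 = 0.978 mA.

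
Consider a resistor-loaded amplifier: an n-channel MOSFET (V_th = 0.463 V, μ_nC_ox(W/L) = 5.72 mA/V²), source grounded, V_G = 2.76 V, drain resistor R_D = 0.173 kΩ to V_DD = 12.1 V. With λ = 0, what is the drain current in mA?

V_GS = V_G = 2.76 V, so V_ov = 2.76 − 0.463 = 2.3 V.
Assume saturation: I_D = ½ k_n V_ov² = 0.5 × 5.72 × 2.3² = 15.1 mA, giving V_DS = V_DD − I_D R_D = 12.1 − 15.1 × 0.173 = 9.49 V.
V_DS = 9.49 V ≥ V_ov = 2.3 V, confirming saturation.

I_D = 15.1 mA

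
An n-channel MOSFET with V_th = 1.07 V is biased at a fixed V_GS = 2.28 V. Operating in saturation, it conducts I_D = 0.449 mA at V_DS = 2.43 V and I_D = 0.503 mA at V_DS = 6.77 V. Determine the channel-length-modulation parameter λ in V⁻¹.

λ = 0.0297 V⁻¹

With V_GS fixed, I_D ∝ (1 + λ V_DS) in saturation, so I_D2/I_D1 = (1 + λ V_DS2)/(1 + λ V_DS1).
0.503/0.449 = 1.12 = (1 + 6.77 λ)/(1 + 2.43 λ).
Solving: λ (I_D1 V_DS2 − I_D2 V_DS1) = I_D2 − I_D1, so λ = (0.503 − 0.449) / (0.449 × 6.77 − 0.503 × 2.43) = 0.054 / 1.82 = 0.0297 V⁻¹.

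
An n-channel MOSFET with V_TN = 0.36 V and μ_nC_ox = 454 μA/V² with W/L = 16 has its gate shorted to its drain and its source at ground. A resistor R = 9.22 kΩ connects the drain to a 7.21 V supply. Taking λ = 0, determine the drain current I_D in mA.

With gate tied to drain, V_GS = V_DS ≥ V_GS − V_TN, so the device is in saturation.
k_n = μ_nC_ox · (W/L) = 7.264 mA/V².
KCL at the drain: ½ k_n (V_GS − V_TN)² = (V_DD − V_GS)/R.
Let x = V_GS − 0.36. Then 33.5 x² + x − 6.85 = 0, giving x = 0.438 V (positive root), so V_GS = 0.798 V.
I_D = (V_DD − V_GS)/R = (7.21 − 0.798) / 9.22 = 0.695 mA.

I_D = 0.695 mA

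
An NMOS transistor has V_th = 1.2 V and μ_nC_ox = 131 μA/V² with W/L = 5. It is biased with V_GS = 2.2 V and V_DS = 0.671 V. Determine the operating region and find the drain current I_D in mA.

k_n = μ_nC_ox · (W/L) = 0.655 mA/V².
V_ov = V_GS − V_th = 2.2 − 1.2 = 1 V.
Since V_DS = 0.671 V < V_ov = 1 V, the device is in the triode region.
I_D = k_n [V_ov · V_DS − ½ V_DS²] = 0.655 × [1 × 0.671 − 0.5 × 0.671²] = 0.292 mA.

Triode; I_D = 0.292 mA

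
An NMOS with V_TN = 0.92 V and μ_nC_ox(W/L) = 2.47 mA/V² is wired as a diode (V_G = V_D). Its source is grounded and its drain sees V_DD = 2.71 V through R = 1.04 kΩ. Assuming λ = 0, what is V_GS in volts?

With gate tied to drain, V_GS = V_DS ≥ V_GS − V_TN, so the device is in saturation.
KCL at the drain: ½ k_n (V_GS − V_TN)² = (V_DD − V_GS)/R.
Let x = V_GS − 0.92. Then 1.28 x² + x − 1.79 = 0, giving x = 0.854 V (positive root), so V_GS = 1.77 V.
I_D = (V_DD − V_GS)/R = (2.71 − 1.77) / 1.04 = 0.9 mA.

V_GS = 1.77 V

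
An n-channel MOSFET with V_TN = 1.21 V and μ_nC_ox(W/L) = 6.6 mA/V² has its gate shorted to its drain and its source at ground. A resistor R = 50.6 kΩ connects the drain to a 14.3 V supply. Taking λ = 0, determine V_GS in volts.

With gate tied to drain, V_GS = V_DS ≥ V_GS − V_TN, so the device is in saturation.
KCL at the drain: ½ k_n (V_GS − V_TN)² = (V_DD − V_GS)/R.
Let x = V_GS − 1.21. Then 167 x² + x − 13.09 = 0, giving x = 0.277 V (positive root), so V_GS = 1.49 V.
I_D = (V_DD − V_GS)/R = (14.3 − 1.49) / 50.6 = 0.253 mA.

V_GS = 1.49 V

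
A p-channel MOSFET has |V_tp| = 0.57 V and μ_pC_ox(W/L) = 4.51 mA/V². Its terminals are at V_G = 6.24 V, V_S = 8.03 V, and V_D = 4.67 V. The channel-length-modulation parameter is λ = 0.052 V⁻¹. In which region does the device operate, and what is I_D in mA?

V_SG = V_S − V_G = 8.03 − 6.24 = 1.79 V; V_SD = V_S − V_D = 8.03 − 4.67 = 3.36 V.
V_ov = V_SG − |V_tp| = 1.79 − 0.57 = 1.22 V.
Since V_SD = 3.36 V ≥ V_ov = 1.22 V, the device is in saturation.
I_D = ½ k_p V_ov² (1 + λ V_SD) = 0.5 × 4.51 × 1.22² × (1 + 0.052 × 3.36) = 3.94 mA.

Saturation; I_D = 3.94 mA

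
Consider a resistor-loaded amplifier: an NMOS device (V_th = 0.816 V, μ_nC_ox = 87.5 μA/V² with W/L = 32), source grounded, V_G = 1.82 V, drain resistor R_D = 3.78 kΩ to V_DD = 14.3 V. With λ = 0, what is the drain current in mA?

I_D = 1.41 mA

V_GS = V_G = 1.82 V, so V_ov = 1.82 − 0.816 = 1 V.
k_n = μ_nC_ox · (W/L) = 2.8 mA/V².
Assume saturation: I_D = ½ k_n V_ov² = 0.5 × 2.8 × 1² = 1.41 mA, giving V_DS = V_DD − I_D R_D = 14.3 − 1.41 × 3.78 = 8.97 V.
V_DS = 8.97 V ≥ V_ov = 1 V, confirming saturation.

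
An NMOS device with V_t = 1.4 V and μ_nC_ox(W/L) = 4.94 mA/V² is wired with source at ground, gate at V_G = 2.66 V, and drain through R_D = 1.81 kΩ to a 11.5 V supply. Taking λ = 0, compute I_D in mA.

I_D = 3.92 mA

V_GS = V_G = 2.66 V, so V_ov = 2.66 − 1.4 = 1.26 V.
Assume saturation: I_D = ½ k_n V_ov² = 0.5 × 4.94 × 1.26² = 3.92 mA, giving V_DS = V_DD − I_D R_D = 11.5 − 3.92 × 1.81 = 4.4 V.
V_DS = 4.4 V ≥ V_ov = 1.26 V, confirming saturation.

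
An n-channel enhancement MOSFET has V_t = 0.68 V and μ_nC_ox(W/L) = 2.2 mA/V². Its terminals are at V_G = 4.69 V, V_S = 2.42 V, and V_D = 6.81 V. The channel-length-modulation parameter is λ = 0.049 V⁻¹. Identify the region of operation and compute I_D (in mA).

V_GS = V_G − V_S = 4.69 − 2.42 = 2.27 V; V_DS = V_D − V_S = 6.81 − 2.42 = 4.39 V.
V_ov = V_GS − V_t = 2.27 − 0.68 = 1.59 V.
Since V_DS = 4.39 V ≥ V_ov = 1.59 V, the device is in saturation.
I_D = ½ k_n V_ov² (1 + λ V_DS) = 0.5 × 2.2 × 1.59² × (1 + 0.049 × 4.39) = 3.38 mA.

Saturation; I_D = 3.38 mA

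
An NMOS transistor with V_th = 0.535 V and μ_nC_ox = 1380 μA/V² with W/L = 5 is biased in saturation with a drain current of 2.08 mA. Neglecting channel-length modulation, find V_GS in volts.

k_n = μ_nC_ox · (W/L) = 6.9 mA/V².
In saturation I_D = ½ k_n (V_GS − V_th)², so V_GS − V_th = √(2 I_D / k_n) = √(2 × 2.08 / 6.9) = 0.776 V.
V_GS = 0.535 + 0.776 = 1.31 V.

V_GS = 1.31 V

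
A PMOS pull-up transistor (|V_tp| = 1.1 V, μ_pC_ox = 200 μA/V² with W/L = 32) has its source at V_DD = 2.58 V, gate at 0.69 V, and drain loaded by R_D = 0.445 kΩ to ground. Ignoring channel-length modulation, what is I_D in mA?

V_SG = V_DD − V_G = 2.58 − 0.69 = 1.89 V, so V_ov = 1.89 − 1.1 = 0.79 V.
k_p = μ_pC_ox · (W/L) = 6.4 mA/V².
Assume saturation: I_D = ½ k_p V_ov² = 0.5 × 6.4 × 0.79² = 2 mA, giving V_SD = V_DD − I_D R_D = 2.58 − 2 × 0.445 = 1.69 V.
V_SD = 1.69 V ≥ V_ov = 0.79 V, confirming saturation.

I_D = 2.00 mA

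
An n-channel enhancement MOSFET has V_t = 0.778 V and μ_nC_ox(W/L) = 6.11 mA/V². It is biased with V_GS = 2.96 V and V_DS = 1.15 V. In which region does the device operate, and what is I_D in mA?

V_ov = V_GS − V_t = 2.96 − 0.778 = 2.18 V.
Since V_DS = 1.15 V < V_ov = 2.18 V, the device is in the triode region.
I_D = k_n [V_ov · V_DS − ½ V_DS²] = 6.11 × [2.18 × 1.15 − 0.5 × 1.15²] = 11.3 mA.

Triode; I_D = 11.3 mA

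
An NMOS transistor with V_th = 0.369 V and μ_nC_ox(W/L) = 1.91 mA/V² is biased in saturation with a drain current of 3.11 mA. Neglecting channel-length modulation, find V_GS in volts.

In saturation I_D = ½ k_n (V_GS − V_th)², so V_GS − V_th = √(2 I_D / k_n) = √(2 × 3.11 / 1.91) = 1.8 V.
V_GS = 0.369 + 1.8 = 2.17 V.

V_GS = 2.17 V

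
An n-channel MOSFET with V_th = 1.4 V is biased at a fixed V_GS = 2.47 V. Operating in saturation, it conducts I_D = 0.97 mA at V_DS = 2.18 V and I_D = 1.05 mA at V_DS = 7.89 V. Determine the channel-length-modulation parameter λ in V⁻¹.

λ = 0.0149 V⁻¹

With V_GS fixed, I_D ∝ (1 + λ V_DS) in saturation, so I_D2/I_D1 = (1 + λ V_DS2)/(1 + λ V_DS1).
1.05/0.97 = 1.082 = (1 + 7.89 λ)/(1 + 2.18 λ).
Solving: λ (I_D1 V_DS2 − I_D2 V_DS1) = I_D2 − I_D1, so λ = (1.05 − 0.97) / (0.97 × 7.89 − 1.05 × 2.18) = 0.08 / 5.36 = 0.0149 V⁻¹.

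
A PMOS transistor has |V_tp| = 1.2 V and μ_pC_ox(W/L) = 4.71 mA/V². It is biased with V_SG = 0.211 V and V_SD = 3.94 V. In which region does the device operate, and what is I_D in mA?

Cutoff; I_D = 0 mA

V_SG = 0.211 V < |V_tp| = 1.2 V, so the transistor is in cutoff.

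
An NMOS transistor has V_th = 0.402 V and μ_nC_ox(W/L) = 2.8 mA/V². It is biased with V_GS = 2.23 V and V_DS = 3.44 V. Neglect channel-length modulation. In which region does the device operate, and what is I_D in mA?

V_ov = V_GS − V_th = 2.23 − 0.402 = 1.83 V.
Since V_DS = 3.44 V ≥ V_ov = 1.83 V, the device is in saturation.
I_D = ½ k_n V_ov² = 0.5 × 2.8 × 1.83² = 4.68 mA.

Saturation; I_D = 4.68 mA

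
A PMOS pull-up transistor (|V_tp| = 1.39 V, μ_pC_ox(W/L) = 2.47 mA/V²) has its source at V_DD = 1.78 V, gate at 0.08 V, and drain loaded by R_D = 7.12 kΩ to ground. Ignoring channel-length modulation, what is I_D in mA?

I_D = 0.119 mA

V_SG = V_DD − V_G = 1.78 − 0.08 = 1.7 V, so V_ov = 1.7 − 1.39 = 0.31 V.
Assume saturation: I_D = ½ k_p V_ov² = 0.5 × 2.47 × 0.31² = 0.119 mA, giving V_SD = V_DD − I_D R_D = 1.78 − 0.119 × 7.12 = 0.935 V.
V_SD = 0.935 V ≥ V_ov = 0.31 V, confirming saturation.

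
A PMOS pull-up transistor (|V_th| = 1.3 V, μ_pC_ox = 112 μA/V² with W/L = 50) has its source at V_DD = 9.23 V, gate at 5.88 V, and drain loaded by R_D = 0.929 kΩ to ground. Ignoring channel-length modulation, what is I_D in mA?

I_D = 8.83 mA

V_SG = V_DD − V_G = 9.23 − 5.88 = 3.35 V, so V_ov = 3.35 − 1.3 = 2.05 V.
k_p = μ_pC_ox · (W/L) = 5.6 mA/V².
Assume saturation: I_D = ½ k_p V_ov² = 0.5 × 5.6 × 2.05² = 11.8 mA, giving V_SD = V_DD − I_D R_D = 9.23 − 11.8 × 0.929 = -1.7 V.
But -1.7 V < V_ov = 2.05 V, so the device is actually in triode.
In triode I_D = k_p[V_ov V_SD − ½ V_SD²] and I_D = (V_DD − V_SD)/R_D. Equating: 2.6 V_SD² − 11.66 V_SD + 9.23 = 0, giving V_SD = 1.03 V (the root below V_ov).
I_D = (9.23 − 1.03) / 0.929 = 8.83 mA.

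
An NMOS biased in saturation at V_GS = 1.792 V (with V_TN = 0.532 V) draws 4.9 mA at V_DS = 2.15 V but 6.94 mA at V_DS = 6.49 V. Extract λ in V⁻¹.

With V_GS fixed, I_D ∝ (1 + λ V_DS) in saturation, so I_D2/I_D1 = (1 + λ V_DS2)/(1 + λ V_DS1).
6.94/4.9 = 1.416 = (1 + 6.49 λ)/(1 + 2.15 λ).
Solving: λ (I_D1 V_DS2 − I_D2 V_DS1) = I_D2 − I_D1, so λ = (6.94 − 4.9) / (4.9 × 6.49 − 6.94 × 2.15) = 2.04 / 16.9 = 0.121 V⁻¹.

λ = 0.121 V⁻¹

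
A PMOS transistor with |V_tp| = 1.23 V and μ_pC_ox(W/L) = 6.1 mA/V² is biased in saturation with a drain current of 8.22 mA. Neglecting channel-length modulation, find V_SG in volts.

In saturation I_D = ½ k_p (V_SG − |V_tp|)², so V_SG − |V_tp| = √(2 I_D / k_p) = √(2 × 8.22 / 6.1) = 1.64 V.
V_SG = 1.23 + 1.64 = 2.87 V.

V_SG = 2.87 V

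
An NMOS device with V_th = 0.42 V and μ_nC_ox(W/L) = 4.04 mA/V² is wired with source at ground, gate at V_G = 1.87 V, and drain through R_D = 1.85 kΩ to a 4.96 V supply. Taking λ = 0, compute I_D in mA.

V_GS = V_G = 1.87 V, so V_ov = 1.87 − 0.42 = 1.45 V.
Assume saturation: I_D = ½ k_n V_ov² = 0.5 × 4.04 × 1.45² = 4.25 mA, giving V_DS = V_DD − I_D R_D = 4.96 − 4.25 × 1.85 = -2.9 V.
But -2.9 V < V_ov = 1.45 V, so the device is actually in triode.
In triode I_D = k_n[V_ov V_DS − ½ V_DS²] and I_D = (V_DD − V_DS)/R_D. Equating: 3.74 V_DS² − 11.84 V_DS + 4.96 = 0, giving V_DS = 0.497 V (the root below V_ov).
I_D = (4.96 − 0.497) / 1.85 = 2.41 mA.

I_D = 2.41 mA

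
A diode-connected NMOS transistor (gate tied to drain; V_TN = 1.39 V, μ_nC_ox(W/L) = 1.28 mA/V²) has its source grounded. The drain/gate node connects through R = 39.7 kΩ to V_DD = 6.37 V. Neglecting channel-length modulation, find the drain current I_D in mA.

I_D = 0.115 mA

With gate tied to drain, V_GS = V_DS ≥ V_GS − V_TN, so the device is in saturation.
KCL at the drain: ½ k_n (V_GS − V_TN)² = (V_DD − V_GS)/R.
Let x = V_GS − 1.39. Then 25.4 x² + x − 4.98 = 0, giving x = 0.423 V (positive root), so V_GS = 1.81 V.
I_D = (V_DD − V_GS)/R = (6.37 − 1.81) / 39.7 = 0.115 mA.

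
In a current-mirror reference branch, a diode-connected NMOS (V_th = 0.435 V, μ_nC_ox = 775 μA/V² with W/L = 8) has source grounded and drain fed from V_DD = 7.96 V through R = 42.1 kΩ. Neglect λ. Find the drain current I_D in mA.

With gate tied to drain, V_GS = V_DS ≥ V_GS − V_th, so the device is in saturation.
k_n = μ_nC_ox · (W/L) = 6.2 mA/V².
KCL at the drain: ½ k_n (V_GS − V_th)² = (V_DD − V_GS)/R.
Let x = V_GS − 0.435. Then 131 x² + x − 7.525 = 0, giving x = 0.236 V (positive root), so V_GS = 0.671 V.
I_D = (V_DD − V_GS)/R = (7.96 − 0.671) / 42.1 = 0.173 mA.

I_D = 0.173 mA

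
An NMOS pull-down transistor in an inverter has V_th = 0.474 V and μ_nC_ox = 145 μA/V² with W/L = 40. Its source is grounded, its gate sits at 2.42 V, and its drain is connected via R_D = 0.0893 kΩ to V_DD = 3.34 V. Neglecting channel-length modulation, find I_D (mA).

V_GS = V_G = 2.42 V, so V_ov = 2.42 − 0.474 = 1.95 V.
k_n = μ_nC_ox · (W/L) = 5.8 mA/V².
Assume saturation: I_D = ½ k_n V_ov² = 0.5 × 5.8 × 1.95² = 11 mA, giving V_DS = V_DD − I_D R_D = 3.34 − 11 × 0.0893 = 2.36 V.
V_DS = 2.36 V ≥ V_ov = 1.95 V, confirming saturation.

I_D = 11.0 mA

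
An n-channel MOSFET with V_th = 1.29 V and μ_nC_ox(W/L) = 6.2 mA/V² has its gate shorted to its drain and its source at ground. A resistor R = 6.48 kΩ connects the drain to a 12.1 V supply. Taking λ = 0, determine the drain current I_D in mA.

With gate tied to drain, V_GS = V_DS ≥ V_GS − V_th, so the device is in saturation.
KCL at the drain: ½ k_n (V_GS − V_th)² = (V_DD − V_GS)/R.
Let x = V_GS − 1.29. Then 20.1 x² + x − 10.81 = 0, giving x = 0.709 V (positive root), so V_GS = 2 V.
I_D = (V_DD − V_GS)/R = (12.1 − 2) / 6.48 = 1.56 mA.

I_D = 1.56 mA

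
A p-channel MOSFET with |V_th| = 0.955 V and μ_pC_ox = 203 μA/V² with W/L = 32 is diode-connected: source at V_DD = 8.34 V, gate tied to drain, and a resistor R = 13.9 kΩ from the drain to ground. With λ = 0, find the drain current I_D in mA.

With gate tied to drain, V_SG = V_SD ≥ V_SG − |V_th|, so the device is in saturation.
k_p = μ_pC_ox · (W/L) = 6.496 mA/V².
KCL at the drain: ½ k_p (V_SG − |V_th|)² = (V_DD − V_SG)/R.
Let x = V_SG − 0.955. Then 45.1 x² + x − 7.385 = 0, giving x = 0.394 V (positive root), so V_SG = 1.35 V.
I_D = (V_DD − V_SG)/R = (8.34 − 1.35) / 13.9 = 0.503 mA.

I_D = 0.503 mA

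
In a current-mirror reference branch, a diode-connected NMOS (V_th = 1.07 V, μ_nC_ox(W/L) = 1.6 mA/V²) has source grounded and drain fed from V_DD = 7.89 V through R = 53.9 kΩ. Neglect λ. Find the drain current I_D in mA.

I_D = 0.119 mA

With gate tied to drain, V_GS = V_DS ≥ V_GS − V_th, so the device is in saturation.
KCL at the drain: ½ k_n (V_GS − V_th)² = (V_DD − V_GS)/R.
Let x = V_GS − 1.07. Then 43.1 x² + x − 6.82 = 0, giving x = 0.386 V (positive root), so V_GS = 1.46 V.
I_D = (V_DD − V_GS)/R = (7.89 − 1.46) / 53.9 = 0.119 mA.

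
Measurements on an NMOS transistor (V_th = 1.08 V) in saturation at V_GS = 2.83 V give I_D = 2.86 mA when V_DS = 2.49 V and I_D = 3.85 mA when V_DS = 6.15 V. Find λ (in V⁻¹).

With V_GS fixed, I_D ∝ (1 + λ V_DS) in saturation, so I_D2/I_D1 = (1 + λ V_DS2)/(1 + λ V_DS1).
3.85/2.86 = 1.346 = (1 + 6.15 λ)/(1 + 2.49 λ).
Solving: λ (I_D1 V_DS2 − I_D2 V_DS1) = I_D2 − I_D1, so λ = (3.85 − 2.86) / (2.86 × 6.15 − 3.85 × 2.49) = 0.99 / 8 = 0.124 V⁻¹.

λ = 0.124 V⁻¹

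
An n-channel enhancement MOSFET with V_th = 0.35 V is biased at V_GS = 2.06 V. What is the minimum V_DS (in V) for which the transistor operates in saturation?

V_DS,sat = 1.71 V

The boundary between triode and saturation is V_DS = V_GS − V_th = V_ov.
V_ov = 2.06 − 0.35 = 1.71 V.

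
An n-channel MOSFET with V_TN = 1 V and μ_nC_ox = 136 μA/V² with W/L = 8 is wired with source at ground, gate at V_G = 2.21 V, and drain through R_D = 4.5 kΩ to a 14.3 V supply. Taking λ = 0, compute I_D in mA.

V_GS = V_G = 2.21 V, so V_ov = 2.21 − 1 = 1.21 V.
k_n = μ_nC_ox · (W/L) = 1.088 mA/V².
Assume saturation: I_D = ½ k_n V_ov² = 0.5 × 1.088 × 1.21² = 0.796 mA, giving V_DS = V_DD − I_D R_D = 14.3 − 0.796 × 4.5 = 10.7 V.
V_DS = 10.7 V ≥ V_ov = 1.21 V, confirming saturation.

I_D = 0.796 mA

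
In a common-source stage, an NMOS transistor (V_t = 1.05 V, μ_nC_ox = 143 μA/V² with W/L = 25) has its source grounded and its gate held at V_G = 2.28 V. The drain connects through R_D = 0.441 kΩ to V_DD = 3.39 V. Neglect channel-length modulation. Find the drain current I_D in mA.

V_GS = V_G = 2.28 V, so V_ov = 2.28 − 1.05 = 1.23 V.
k_n = μ_nC_ox · (W/L) = 3.575 mA/V².
Assume saturation: I_D = ½ k_n V_ov² = 0.5 × 3.575 × 1.23² = 2.7 mA, giving V_DS = V_DD − I_D R_D = 3.39 − 2.7 × 0.441 = 2.2 V.
V_DS = 2.2 V ≥ V_ov = 1.23 V, confirming saturation.

I_D = 2.70 mA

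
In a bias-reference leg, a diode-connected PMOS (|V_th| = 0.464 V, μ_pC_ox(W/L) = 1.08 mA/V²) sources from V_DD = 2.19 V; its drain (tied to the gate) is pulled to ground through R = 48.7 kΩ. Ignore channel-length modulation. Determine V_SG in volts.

With gate tied to drain, V_SG = V_SD ≥ V_SG − |V_th|, so the device is in saturation.
KCL at the drain: ½ k_p (V_SG − |V_th|)² = (V_DD − V_SG)/R.
Let x = V_SG − 0.464. Then 26.3 x² + x − 1.726 = 0, giving x = 0.238 V (positive root), so V_SG = 0.702 V.
I_D = (V_DD − V_SG)/R = (2.19 − 0.702) / 48.7 = 0.0306 mA.

V_SG = 0.702 V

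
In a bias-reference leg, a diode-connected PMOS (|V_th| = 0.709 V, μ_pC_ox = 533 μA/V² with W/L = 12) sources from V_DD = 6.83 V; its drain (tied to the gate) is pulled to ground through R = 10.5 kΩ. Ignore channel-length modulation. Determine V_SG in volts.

With gate tied to drain, V_SG = V_SD ≥ V_SG − |V_th|, so the device is in saturation.
k_p = μ_pC_ox · (W/L) = 6.396 mA/V².
KCL at the drain: ½ k_p (V_SG − |V_th|)² = (V_DD − V_SG)/R.
Let x = V_SG − 0.709. Then 33.6 x² + x − 6.121 = 0, giving x = 0.412 V (positive root), so V_SG = 1.12 V.
I_D = (V_DD − V_SG)/R = (6.83 − 1.12) / 10.5 = 0.544 mA.

V_SG = 1.12 V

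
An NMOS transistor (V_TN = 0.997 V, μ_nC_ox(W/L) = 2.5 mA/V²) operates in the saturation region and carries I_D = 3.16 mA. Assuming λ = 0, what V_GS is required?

V_GS = 2.59 V

In saturation I_D = ½ k_n (V_GS − V_TN)², so V_GS − V_TN = √(2 I_D / k_n) = √(2 × 3.16 / 2.5) = 1.59 V.
V_GS = 0.997 + 1.59 = 2.59 V.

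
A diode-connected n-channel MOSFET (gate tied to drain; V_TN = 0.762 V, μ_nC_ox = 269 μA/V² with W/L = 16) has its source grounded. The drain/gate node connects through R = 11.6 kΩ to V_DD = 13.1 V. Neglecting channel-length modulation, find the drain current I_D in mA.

With gate tied to drain, V_GS = V_DS ≥ V_GS − V_TN, so the device is in saturation.
k_n = μ_nC_ox · (W/L) = 4.304 mA/V².
KCL at the drain: ½ k_n (V_GS − V_TN)² = (V_DD − V_GS)/R.
Let x = V_GS − 0.762. Then 25 x² + x − 12.34 = 0, giving x = 0.683 V (positive root), so V_GS = 1.45 V.
I_D = (V_DD − V_GS)/R = (13.1 − 1.45) / 11.6 = 1 mA.

I_D = 1.00 mA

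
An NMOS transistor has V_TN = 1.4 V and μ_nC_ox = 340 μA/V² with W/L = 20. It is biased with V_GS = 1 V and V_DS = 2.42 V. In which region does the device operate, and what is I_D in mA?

V_GS = 1 V < V_TN = 1.4 V, so the transistor is in cutoff.

Cutoff; I_D = 0 mA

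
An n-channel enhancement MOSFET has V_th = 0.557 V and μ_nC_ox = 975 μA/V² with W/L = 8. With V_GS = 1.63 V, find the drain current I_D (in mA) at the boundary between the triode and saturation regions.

I_D = 4.49 mA

At the boundary V_DS = V_ov = V_GS − V_th = 1.63 − 0.557 = 1.07 V.
k_n = μ_nC_ox · (W/L) = 7.8 mA/V².
I_D = ½ k_n V_ov² = 0.5 × 7.8 × 1.07² = 4.49 mA.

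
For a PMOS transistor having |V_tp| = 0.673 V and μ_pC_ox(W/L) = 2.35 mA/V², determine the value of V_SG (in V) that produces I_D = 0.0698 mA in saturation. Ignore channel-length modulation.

In saturation I_D = ½ k_p (V_SG − |V_tp|)², so V_SG − |V_tp| = √(2 I_D / k_p) = √(2 × 0.0698 / 2.35) = 0.244 V.
V_SG = 0.673 + 0.244 = 0.917 V.

V_SG = 0.917 V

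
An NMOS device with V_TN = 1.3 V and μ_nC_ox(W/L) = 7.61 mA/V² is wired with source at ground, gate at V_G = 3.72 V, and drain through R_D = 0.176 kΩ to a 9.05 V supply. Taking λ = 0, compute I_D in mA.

V_GS = V_G = 3.72 V, so V_ov = 3.72 − 1.3 = 2.42 V.
Assume saturation: I_D = ½ k_n V_ov² = 0.5 × 7.61 × 2.42² = 22.3 mA, giving V_DS = V_DD − I_D R_D = 9.05 − 22.3 × 0.176 = 5.13 V.
V_DS = 5.13 V ≥ V_ov = 2.42 V, confirming saturation.

I_D = 22.3 mA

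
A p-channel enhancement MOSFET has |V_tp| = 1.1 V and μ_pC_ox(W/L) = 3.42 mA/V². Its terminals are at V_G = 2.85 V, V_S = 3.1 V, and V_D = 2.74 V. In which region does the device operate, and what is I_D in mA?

V_SG = V_S − V_G = 3.1 − 2.85 = 0.25 V; V_SD = V_S − V_D = 3.1 − 2.74 = 0.36 V.
V_SG = 0.25 V < |V_tp| = 1.1 V, so the transistor is in cutoff.

Cutoff; I_D = 0 mA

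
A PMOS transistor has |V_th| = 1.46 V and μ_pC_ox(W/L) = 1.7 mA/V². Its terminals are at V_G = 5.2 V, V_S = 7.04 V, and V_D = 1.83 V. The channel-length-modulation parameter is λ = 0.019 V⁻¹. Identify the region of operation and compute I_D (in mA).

Saturation; I_D = 0.135 mA

V_SG = V_S − V_G = 7.04 − 5.2 = 1.84 V; V_SD = V_S − V_D = 7.04 − 1.83 = 5.21 V.
V_ov = V_SG − |V_th| = 1.84 − 1.46 = 0.38 V.
Since V_SD = 5.21 V ≥ V_ov = 0.38 V, the device is in saturation.
I_D = ½ k_p V_ov² (1 + λ V_SD) = 0.5 × 1.7 × 0.38² × (1 + 0.019 × 5.21) = 0.135 mA.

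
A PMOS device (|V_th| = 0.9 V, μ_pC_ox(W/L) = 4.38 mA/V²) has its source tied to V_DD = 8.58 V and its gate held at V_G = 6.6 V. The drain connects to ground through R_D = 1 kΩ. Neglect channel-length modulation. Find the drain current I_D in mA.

I_D = 2.55 mA

V_SG = V_DD − V_G = 8.58 − 6.6 = 1.98 V, so V_ov = 1.98 − 0.9 = 1.08 V.
Assume saturation: I_D = ½ k_p V_ov² = 0.5 × 4.38 × 1.08² = 2.55 mA, giving V_SD = V_DD − I_D R_D = 8.58 − 2.55 × 1 = 6.03 V.
V_SD = 6.03 V ≥ V_ov = 1.08 V, confirming saturation.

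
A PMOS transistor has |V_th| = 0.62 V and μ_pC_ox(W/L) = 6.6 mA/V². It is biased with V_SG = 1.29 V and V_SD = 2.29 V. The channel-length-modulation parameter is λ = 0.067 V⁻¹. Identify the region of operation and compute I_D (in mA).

Saturation; I_D = 1.71 mA

V_ov = V_SG − |V_th| = 1.29 − 0.62 = 0.67 V.
Since V_SD = 2.29 V ≥ V_ov = 0.67 V, the device is in saturation.
I_D = ½ k_p V_ov² (1 + λ V_SD) = 0.5 × 6.6 × 0.67² × (1 + 0.067 × 2.29) = 1.71 mA.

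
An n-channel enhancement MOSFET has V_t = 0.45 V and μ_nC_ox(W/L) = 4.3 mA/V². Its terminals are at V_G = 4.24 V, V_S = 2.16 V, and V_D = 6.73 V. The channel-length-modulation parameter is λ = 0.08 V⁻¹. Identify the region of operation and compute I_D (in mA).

Saturation; I_D = 7.80 mA

V_GS = V_G − V_S = 4.24 − 2.16 = 2.08 V; V_DS = V_D − V_S = 6.73 − 2.16 = 4.57 V.
V_ov = V_GS − V_t = 2.08 − 0.45 = 1.63 V.
Since V_DS = 4.57 V ≥ V_ov = 1.63 V, the device is in saturation.
I_D = ½ k_n V_ov² (1 + λ V_DS) = 0.5 × 4.3 × 1.63² × (1 + 0.08 × 4.57) = 7.8 mA.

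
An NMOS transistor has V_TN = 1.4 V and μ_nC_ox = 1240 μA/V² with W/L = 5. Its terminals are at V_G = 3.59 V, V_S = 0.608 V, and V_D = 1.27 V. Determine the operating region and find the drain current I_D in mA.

V_GS = V_G − V_S = 3.59 − 0.608 = 2.98 V; V_DS = V_D − V_S = 1.27 − 0.608 = 0.662 V.
k_n = μ_nC_ox · (W/L) = 6.2 mA/V².
V_ov = V_GS − V_TN = 2.98 − 1.4 = 1.58 V.
Since V_DS = 0.662 V < V_ov = 1.58 V, the device is in the triode region.
I_D = k_n [V_ov · V_DS − ½ V_DS²] = 6.2 × [1.58 × 0.662 − 0.5 × 0.662²] = 5.13 mA.

Triode; I_D = 5.13 mA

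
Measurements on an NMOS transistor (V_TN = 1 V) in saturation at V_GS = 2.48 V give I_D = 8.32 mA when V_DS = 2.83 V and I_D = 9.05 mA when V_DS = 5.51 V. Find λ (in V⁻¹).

λ = 0.0361 V⁻¹

With V_GS fixed, I_D ∝ (1 + λ V_DS) in saturation, so I_D2/I_D1 = (1 + λ V_DS2)/(1 + λ V_DS1).
9.05/8.32 = 1.088 = (1 + 5.51 λ)/(1 + 2.83 λ).
Solving: λ (I_D1 V_DS2 − I_D2 V_DS1) = I_D2 − I_D1, so λ = (9.05 − 8.32) / (8.32 × 5.51 − 9.05 × 2.83) = 0.73 / 20.2 = 0.0361 V⁻¹.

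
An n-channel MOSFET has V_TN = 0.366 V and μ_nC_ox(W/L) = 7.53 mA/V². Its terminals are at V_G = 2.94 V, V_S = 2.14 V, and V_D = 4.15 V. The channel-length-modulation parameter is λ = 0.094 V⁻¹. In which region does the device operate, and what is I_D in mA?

Saturation; I_D = 0.843 mA

V_GS = V_G − V_S = 2.94 − 2.14 = 0.8 V; V_DS = V_D − V_S = 4.15 − 2.14 = 2.01 V.
V_ov = V_GS − V_TN = 0.8 − 0.366 = 0.434 V.
Since V_DS = 2.01 V ≥ V_ov = 0.434 V, the device is in saturation.
I_D = ½ k_n V_ov² (1 + λ V_DS) = 0.5 × 7.53 × 0.434² × (1 + 0.094 × 2.01) = 0.843 mA.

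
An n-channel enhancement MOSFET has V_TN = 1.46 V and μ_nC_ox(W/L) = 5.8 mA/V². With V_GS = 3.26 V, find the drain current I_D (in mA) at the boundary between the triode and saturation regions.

I_D = 9.40 mA

At the boundary V_DS = V_ov = V_GS − V_TN = 3.26 − 1.46 = 1.8 V.
I_D = ½ k_n V_ov² = 0.5 × 5.8 × 1.8² = 9.4 mA.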